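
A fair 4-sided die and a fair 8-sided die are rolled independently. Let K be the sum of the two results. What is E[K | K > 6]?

80/9

P(K > 6) = 9/16.
Σ over the event: 7·1/8 + 8·1/8 + 9·1/8 + 10·3/32 + 11·1/16 + 12·1/32 = 5.
E[K | K > 6] = (5) / (9/16) = 80/9.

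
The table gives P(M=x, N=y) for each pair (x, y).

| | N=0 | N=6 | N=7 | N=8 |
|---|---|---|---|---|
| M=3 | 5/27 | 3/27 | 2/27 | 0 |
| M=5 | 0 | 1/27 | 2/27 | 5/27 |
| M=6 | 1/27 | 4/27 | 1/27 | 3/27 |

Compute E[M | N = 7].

22/5

P(N = 7) = 5/27.
Σ M·P over the event = 3·(2/27) + 5·(2/27) + 6·(1/27) = 22/27.
E[M | N = 7] = (22/27) / (5/27) = 22/5.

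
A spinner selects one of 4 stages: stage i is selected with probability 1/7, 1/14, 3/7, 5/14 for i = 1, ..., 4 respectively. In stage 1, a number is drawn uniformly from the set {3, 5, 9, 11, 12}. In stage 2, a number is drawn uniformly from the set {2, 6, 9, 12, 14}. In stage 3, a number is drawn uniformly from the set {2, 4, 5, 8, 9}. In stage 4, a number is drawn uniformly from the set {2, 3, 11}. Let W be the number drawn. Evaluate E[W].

1273/210

E[W | stage 1] = (3+5+9+11+12)/5 = 8.
E[W | stage 2] = (2+6+9+12+14)/5 = 43/5.
E[W | stage 3] = (2+4+5+8+9)/5 = 28/5.
E[W | stage 4] = (2+3+11)/3 = 16/3.
By the law of total expectation,
E[W] = (1/7)·(8) + (1/14)·(43/5) + (3/7)·(28/5) + (5/14)·(16/3) = 1273/210.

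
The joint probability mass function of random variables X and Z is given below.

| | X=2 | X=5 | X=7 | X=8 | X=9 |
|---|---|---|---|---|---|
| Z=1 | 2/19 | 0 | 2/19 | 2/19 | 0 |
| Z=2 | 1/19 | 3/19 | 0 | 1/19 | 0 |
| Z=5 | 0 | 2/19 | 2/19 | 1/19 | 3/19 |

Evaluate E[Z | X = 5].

16/5

P(X = 5) = 5/19.
Summing Z·P(X=x,Z=y) over the conditioning event gives 16/19.
E[Z | X = 5] = (16/19) / (5/19) = 16/5.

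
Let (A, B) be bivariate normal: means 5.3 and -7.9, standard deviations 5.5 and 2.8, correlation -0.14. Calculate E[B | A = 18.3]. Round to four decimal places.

The regression of B on A has slope ρ·σ_B/σ_A and passes through (μ_A, μ_B).
E[B | A=18.3] = -7.9 + (-0.14)·(2.8/5.5)·(18.3 − (5.3)) = -7.9 + (-0.071273)·(13) = -8.8265.

-8.8265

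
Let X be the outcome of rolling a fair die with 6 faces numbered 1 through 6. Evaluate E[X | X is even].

4

Given X is even, X is equally likely to be any of {2, 4, 6}.
E[X | X is even] = (2 + 4 + 6) / 3 = 4.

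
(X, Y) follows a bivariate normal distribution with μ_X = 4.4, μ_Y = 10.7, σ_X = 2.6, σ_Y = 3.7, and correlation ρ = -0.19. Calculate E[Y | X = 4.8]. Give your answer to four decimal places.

The regression of Y on X has slope ρ·σ_Y/σ_X and passes through (μ_X, μ_Y).
E[Y | X=4.8] = 10.7 + (-0.19)·(3.7/2.6)·(4.8 − (4.4)) = 10.7 + (-0.27038)·(0.4) = 10.5918.

10.5918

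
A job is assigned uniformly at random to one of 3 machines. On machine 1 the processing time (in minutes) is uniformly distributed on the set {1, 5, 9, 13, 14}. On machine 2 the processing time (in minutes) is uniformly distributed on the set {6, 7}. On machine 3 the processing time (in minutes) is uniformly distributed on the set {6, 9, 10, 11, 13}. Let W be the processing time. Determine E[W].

E[W | machine 1] = (1+5+9+13+14)/5 = 42/5.
E[W | machine 2] = (6+7)/2 = 13/2.
E[W | machine 3] = (6+9+10+11+13)/5 = 49/5.
By the law of total expectation,
E[W] = (1/3)·(42/5) + (1/3)·(13/2) + (1/3)·(49/5) = 247/30.

247/30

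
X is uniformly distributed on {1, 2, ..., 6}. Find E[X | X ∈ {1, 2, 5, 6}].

P(X ∈ {1, 2, 5, 6}) = 2/3.
Σ over the event: 1·1/6 + 2·1/6 + 5·1/6 + 6·1/6 = 7/3.
E[X | X ∈ {1, 2, 5, 6}] = (7/3) / (2/3) = 7/2.

7/2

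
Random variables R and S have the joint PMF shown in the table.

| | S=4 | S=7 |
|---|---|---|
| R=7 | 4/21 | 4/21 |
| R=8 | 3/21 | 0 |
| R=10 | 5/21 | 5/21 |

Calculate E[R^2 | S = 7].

P(S = 7) = 3/7.
Σ R^2·P over the event = 49·(4/21) + 100·(5/21) = 232/7.
E[R^2 | S = 7] = (232/7) / (3/7) = 232/3.

232/3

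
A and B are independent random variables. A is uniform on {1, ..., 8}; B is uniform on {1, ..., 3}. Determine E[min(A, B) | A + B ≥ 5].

37/18

P(A + B ≥ 5) = 3/4.
Summing min(A,B)·P(x,y) over outcomes with A + B ≥ 5 gives 37/24.
E[min(A, B) | A + B ≥ 5] = (37/24) / (3/4) = 37/18.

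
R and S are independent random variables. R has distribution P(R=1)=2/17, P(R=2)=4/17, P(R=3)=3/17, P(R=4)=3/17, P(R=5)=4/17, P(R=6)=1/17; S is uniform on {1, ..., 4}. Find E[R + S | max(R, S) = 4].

P(max(R, S) = 4) = 21/68.
Summing (R+S)·P(x,y) over outcomes with max(R, S) = 4 gives 133/68.
E[R + S | max(R, S) = 4] = (133/68) / (21/68) = 19/3.

19/3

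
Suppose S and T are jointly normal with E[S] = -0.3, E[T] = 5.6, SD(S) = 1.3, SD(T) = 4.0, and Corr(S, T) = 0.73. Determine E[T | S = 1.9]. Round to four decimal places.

10.5415

E[T | S=x] = μ_T + ρ(σ_T/σ_S)(x − μ_S) for jointly normal variables.
E[T | S=1.9] = 5.6 + (0.73)·(4.0/1.3)·(1.9 − (-0.3)) = 5.6 + (2.24615)·(2.2) = 10.5415.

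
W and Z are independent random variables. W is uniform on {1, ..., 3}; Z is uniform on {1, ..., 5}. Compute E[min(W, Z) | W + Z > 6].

8/3

Outcomes with W + Z > 6: (2,5), (3,4), (3,5), each with probability 1/15.
E[min(W, Z) | W + Z > 6] = (2 + 3 + 3) / 3 = 8/3.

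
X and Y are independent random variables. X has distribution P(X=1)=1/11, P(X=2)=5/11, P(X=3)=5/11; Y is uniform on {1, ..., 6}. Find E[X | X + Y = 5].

26/11

P(X + Y = 5) = 1/6.
Summing X·P(x,y) over outcomes with X + Y = 5 gives 13/33.
E[X | X + Y = 5] = (13/33) / (1/6) = 26/11.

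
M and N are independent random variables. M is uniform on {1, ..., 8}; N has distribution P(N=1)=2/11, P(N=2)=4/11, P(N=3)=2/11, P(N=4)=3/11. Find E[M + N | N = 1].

P(N = 1) = 2/11.
Summing (M+N)·P(x,y) over outcomes with N = 1 gives 1.
E[M + N | N = 1] = (1) / (2/11) = 11/2.

11/2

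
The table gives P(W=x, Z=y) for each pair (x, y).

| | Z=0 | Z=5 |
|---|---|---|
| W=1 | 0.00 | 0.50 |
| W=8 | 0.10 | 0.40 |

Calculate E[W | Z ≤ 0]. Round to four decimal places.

8.0000

P(Z ≤ 0) = 0.10.
Σ W·P over the event = 8·(0.10) = 0.80.
E[W | Z ≤ 0] = (0.80) / (0.10) = 8.0000.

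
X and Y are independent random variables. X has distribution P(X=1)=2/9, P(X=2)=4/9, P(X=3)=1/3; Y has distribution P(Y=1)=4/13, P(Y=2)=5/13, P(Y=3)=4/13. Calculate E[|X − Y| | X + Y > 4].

P(X + Y > 4) = 43/117.
Summing |X−Y|·P(x,y) over outcomes with X + Y > 4 gives 31/117.
E[|X − Y| | X + Y > 4] = (31/117) / (43/117) = 31/43.

31/43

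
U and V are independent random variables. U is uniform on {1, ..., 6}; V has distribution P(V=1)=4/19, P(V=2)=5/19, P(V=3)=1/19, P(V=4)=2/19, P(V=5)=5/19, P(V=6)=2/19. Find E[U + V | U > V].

P(U > V) = 26/57.
Summing (U+V)·P(x,y) over outcomes with U > V gives 347/114.
E[U + V | U > V] = (347/114) / (26/57) = 347/52.

347/52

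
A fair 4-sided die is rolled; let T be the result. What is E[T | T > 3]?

Given T > 3, T is equally likely to be any of {4}.
E[T | T > 3] = (4) / 1 = 4.

4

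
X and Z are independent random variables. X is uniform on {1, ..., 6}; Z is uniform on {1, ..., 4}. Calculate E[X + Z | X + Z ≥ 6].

52/7

P(X + Z ≥ 6) = 7/12.
Summing (X+Z)·P(x,y) over outcomes with X + Z ≥ 6 gives 13/3.
E[X + Z | X + Z ≥ 6] = (13/3) / (7/12) = 52/7.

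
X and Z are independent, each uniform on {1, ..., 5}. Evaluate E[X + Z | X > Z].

Outcomes with X > Z: (2,1), (3,1), (3,2), (4,1), (4,2), (4,3), (5,1), (5,2), (5,3), (5,4), each with probability 1/25.
E[X + Z | X > Z] = (3 + 4 + 5 + 5 + 6 + 7 + 6 + 7 + 8 + 9) / 10 = 6.

6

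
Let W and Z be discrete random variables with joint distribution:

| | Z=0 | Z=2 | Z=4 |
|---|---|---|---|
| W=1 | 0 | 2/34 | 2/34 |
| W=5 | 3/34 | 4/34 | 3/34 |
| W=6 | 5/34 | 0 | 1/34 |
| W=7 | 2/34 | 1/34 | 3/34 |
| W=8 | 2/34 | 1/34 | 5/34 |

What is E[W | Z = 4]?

6

P(Z = 4) = 7/17.
Σ W·P over the event = 1·(2/34) + 5·(3/34) + 6·(1/34) + 7·(3/34) + 8·(5/34) = 42/17.
E[W | Z = 4] = (42/17) / (7/17) = 6.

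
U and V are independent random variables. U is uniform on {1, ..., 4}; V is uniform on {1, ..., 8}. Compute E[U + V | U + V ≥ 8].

66/7

P(U + V ≥ 8) = 7/16.
Summing (U+V)·P(x,y) over outcomes with U + V ≥ 8 gives 33/8.
E[U + V | U + V ≥ 8] = (33/8) / (7/16) = 66/7.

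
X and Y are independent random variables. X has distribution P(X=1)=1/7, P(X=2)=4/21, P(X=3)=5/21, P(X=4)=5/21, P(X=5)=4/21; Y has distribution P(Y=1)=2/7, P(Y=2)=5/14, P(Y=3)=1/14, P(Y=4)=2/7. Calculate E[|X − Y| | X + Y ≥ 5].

95/52

P(X + Y ≥ 5) = 104/147.
Summing |X−Y|·P(x,y) over outcomes with X + Y ≥ 5 gives 190/147.
E[|X − Y| | X + Y ≥ 5] = (190/147) / (104/147) = 95/52.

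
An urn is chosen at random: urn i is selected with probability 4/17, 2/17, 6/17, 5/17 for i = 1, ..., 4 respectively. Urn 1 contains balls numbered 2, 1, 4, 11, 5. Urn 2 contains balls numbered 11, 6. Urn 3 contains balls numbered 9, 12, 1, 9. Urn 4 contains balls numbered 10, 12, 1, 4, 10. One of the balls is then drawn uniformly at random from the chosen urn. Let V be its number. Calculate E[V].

1189/170

E[V | urn 1] = (2+1+4+11+5)/5 = 23/5.
E[V | urn 2] = (11+6)/2 = 17/2.
E[V | urn 3] = (9+12+1+9)/4 = 31/4.
E[V | urn 4] = (10+12+1+4+10)/5 = 37/5.
E[V] = (4/17)·(23/5) + (2/17)·(17/2) + (6/17)·(31/4) + (5/17)·(37/5) = 1189/170.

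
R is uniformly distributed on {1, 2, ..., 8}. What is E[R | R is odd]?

4

Given R is odd, R is equally likely to be any of {1, 3, 5, 7}.
E[R | R is odd] = (1 + 3 + 5 + 7) / 4 = 4.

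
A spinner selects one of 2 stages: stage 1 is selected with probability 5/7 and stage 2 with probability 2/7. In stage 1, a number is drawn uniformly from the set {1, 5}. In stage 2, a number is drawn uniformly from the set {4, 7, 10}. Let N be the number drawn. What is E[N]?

E[N | stage 1] = (1+5)/2 = 3.
E[N | stage 2] = (4+7+10)/3 = 7.
By the law of total expectation,
E[N] = (5/7)·(3) + (2/7)·(7) = 29/7.

29/7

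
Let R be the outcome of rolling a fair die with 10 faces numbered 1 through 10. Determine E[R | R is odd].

5

Given R is odd, R is equally likely to be any of {1, 3, 5, 7, 9}.
E[R | R is odd] = (1 + 3 + 5 + 7 + 9) / 5 = 5.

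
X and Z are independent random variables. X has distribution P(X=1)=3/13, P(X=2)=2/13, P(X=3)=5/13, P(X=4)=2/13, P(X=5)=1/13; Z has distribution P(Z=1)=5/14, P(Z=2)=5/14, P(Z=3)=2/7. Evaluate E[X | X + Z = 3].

7/5

P(X + Z = 3) = 25/182.
Summing X·P(x,y) over outcomes with X + Z = 3 gives 5/26.
E[X | X + Z = 3] = (5/26) / (25/182) = 7/5.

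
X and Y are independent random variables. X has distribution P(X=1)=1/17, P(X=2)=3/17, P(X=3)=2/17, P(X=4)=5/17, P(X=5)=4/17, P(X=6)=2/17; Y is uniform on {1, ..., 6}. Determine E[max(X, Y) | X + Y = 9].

P(X + Y = 9) = 13/102.
Summing max(X,Y)·P(x,y) over outcomes with X + Y = 9 gives 23/34.
E[max(X, Y) | X + Y = 9] = (23/34) / (13/102) = 69/13.

69/13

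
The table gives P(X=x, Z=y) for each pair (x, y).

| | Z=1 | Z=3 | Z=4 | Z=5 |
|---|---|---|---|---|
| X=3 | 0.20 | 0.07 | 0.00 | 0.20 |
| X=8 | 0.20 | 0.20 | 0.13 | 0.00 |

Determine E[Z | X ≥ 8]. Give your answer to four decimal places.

P(X ≥ 8) = 0.53.
Σ Z·P over the event = 1·(0.20) + 3·(0.20) + 4·(0.13) = 1.32.
E[Z | X ≥ 8] = (1.32) / (0.53) = 2.4906.

2.4906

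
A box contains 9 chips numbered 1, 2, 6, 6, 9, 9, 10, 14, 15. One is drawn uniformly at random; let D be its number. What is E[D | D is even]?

P(D is even) = 5/9.
Σ over the event: 2·1/9 + 6·2/9 + 10·1/9 + 14·1/9 = 38/9.
E[D | D is even] = (38/9) / (5/9) = 38/5.

38/5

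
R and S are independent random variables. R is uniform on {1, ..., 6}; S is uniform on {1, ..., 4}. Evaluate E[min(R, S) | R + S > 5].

P(R + S > 5) = 7/12.
Summing min(R,S)·P(x,y) over outcomes with R + S > 5 gives 37/24.
E[min(R, S) | R + S > 5] = (37/24) / (7/12) = 37/14.

37/14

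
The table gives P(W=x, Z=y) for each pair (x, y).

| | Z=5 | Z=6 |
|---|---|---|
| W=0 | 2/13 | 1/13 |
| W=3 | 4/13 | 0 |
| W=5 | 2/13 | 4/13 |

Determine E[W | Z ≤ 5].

P(Z ≤ 5) = 8/13.
Summing W·P(W=x,Z=y) over the conditioning event gives 22/13.
E[W | Z ≤ 5] = (22/13) / (8/13) = 11/4.

11/4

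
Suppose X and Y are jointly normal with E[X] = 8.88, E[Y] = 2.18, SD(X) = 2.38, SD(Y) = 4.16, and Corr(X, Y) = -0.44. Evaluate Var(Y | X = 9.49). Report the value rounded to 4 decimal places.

13.9552

The conditional variance in a bivariate normal is σ_Y²(1 − ρ²), independent of x.
Var(Y | X=9.49) = (4.16)²·(1 − (-0.44)²) = 17.3056·0.8064 = 13.9552.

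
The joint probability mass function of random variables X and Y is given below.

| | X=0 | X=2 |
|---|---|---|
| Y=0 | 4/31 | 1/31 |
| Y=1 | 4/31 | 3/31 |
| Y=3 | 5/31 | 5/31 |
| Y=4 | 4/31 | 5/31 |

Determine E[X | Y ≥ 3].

20/19

P(Y ≥ 3) = 19/31.
Summing X·P(X=x,Y=y) over the conditioning event gives 20/31.
E[X | Y ≥ 3] = (20/31) / (19/31) = 20/19.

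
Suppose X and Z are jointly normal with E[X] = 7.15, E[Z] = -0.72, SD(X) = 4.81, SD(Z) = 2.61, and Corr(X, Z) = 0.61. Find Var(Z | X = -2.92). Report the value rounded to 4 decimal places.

4.2773

For a bivariate normal, Var(Z | X=x) = σ_Z²(1 − ρ²).
Var(Z | X=-2.92) = (2.61)²·(1 − (0.61)²) = 6.8121·0.6279 = 4.2773.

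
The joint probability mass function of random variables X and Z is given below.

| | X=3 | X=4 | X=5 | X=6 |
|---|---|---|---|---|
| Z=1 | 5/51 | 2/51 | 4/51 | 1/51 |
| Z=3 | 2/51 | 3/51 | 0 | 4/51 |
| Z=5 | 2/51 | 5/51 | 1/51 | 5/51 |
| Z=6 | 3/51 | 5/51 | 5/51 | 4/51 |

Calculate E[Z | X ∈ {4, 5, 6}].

167/39

P(X ∈ {4, 5, 6}) = 13/17.
Summing Z·P(X=x,Z=y) over the conditioning event gives 167/51.
E[Z | X ∈ {4, 5, 6}] = (167/51) / (13/17) = 167/39.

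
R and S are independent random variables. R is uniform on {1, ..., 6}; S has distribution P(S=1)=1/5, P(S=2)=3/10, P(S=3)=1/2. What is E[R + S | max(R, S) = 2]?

27/8

P(max(R, S) = 2) = 2/15.
Summing (R+S)·P(x,y) over outcomes with max(R, S) = 2 gives 9/20.
E[R + S | max(R, S) = 2] = (9/20) / (2/15) = 27/8.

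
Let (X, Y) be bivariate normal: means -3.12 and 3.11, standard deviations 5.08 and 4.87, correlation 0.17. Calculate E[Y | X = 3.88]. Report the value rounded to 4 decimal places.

The regression of Y on X has slope ρ·σ_Y/σ_X and passes through (μ_X, μ_Y).
E[Y | X=3.88] = 3.11 + (0.17)·(4.87/5.08)·(3.88 − (-3.12)) = 3.11 + (0.16297)·(7) = 4.2508.

4.2508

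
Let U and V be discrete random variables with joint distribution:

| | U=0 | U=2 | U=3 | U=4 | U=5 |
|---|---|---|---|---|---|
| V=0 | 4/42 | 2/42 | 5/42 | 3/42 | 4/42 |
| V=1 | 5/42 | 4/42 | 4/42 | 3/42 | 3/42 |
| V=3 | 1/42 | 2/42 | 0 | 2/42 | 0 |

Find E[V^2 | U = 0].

P(U = 0) = 5/21.
Σ V^2·P over the event = 0·(4/42) + 1·(5/42) + 9·(1/42) = 1/3.
E[V^2 | U = 0] = (1/3) / (5/21) = 7/5.

7/5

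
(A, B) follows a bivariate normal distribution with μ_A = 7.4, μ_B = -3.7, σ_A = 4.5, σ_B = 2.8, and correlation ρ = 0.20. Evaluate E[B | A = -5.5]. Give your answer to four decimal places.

The regression of B on A has slope ρ·σ_B/σ_A and passes through (μ_A, μ_B).
E[B | A=-5.5] = -3.7 + (0.20)·(2.8/4.5)·(-5.5 − (7.4)) = -3.7 + (0.12444)·(-12.9) = -5.3053.

-5.3053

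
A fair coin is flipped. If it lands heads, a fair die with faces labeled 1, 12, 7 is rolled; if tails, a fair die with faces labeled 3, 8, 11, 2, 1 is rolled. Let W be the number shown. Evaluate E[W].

35/6

E[W | heads] = (1+12+7)/3 = 20/3.
E[W | tails] = (3+8+11+2+1)/5 = 5.
E[W] = (1/2)·(20/3) + (1/2)·(5) = 35/6.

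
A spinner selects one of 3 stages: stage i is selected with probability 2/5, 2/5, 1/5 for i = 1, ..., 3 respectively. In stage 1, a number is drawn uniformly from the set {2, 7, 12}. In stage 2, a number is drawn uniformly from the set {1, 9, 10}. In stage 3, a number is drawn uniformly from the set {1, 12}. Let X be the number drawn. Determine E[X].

E[X | stage 1] = (2+7+12)/3 = 7.
E[X | stage 2] = (1+9+10)/3 = 20/3.
E[X | stage 3] = (1+12)/2 = 13/2.
By the law of total expectation,
E[X] = (2/5)·(7) + (2/5)·(20/3) + (1/5)·(13/2) = 203/30.

203/30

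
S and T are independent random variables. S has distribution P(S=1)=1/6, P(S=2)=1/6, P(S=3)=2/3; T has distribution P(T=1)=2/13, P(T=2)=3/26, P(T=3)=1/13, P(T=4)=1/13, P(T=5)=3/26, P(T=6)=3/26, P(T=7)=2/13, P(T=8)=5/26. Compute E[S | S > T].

23/8

P(S > T) = 8/39.
Summing S·P(x,y) over outcomes with S > T gives 23/39.
E[S | S > T] = (23/39) / (8/39) = 23/8.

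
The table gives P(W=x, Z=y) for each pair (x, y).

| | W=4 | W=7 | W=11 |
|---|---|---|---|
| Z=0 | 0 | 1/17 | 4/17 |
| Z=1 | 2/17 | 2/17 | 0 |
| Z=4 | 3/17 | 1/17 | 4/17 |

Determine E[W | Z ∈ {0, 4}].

114/13

P(Z ∈ {0, 4}) = 13/17.
Σ W·P over the event = 4·(3/17) + 7·(1/17) + 7·(1/17) + 11·(4/17) + 11·(4/17) = 114/17.
E[W | Z ∈ {0, 4}] = (114/17) / (13/17) = 114/13.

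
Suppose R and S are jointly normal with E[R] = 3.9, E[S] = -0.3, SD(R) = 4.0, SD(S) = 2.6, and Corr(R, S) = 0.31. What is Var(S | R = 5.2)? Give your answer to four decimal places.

Var(S | R=x) = (1 − ρ²)·σ_S².
Var(S | R=5.2) = (2.6)²·(1 − (0.31)²) = 6.76·0.9039 = 6.1104.

6.1104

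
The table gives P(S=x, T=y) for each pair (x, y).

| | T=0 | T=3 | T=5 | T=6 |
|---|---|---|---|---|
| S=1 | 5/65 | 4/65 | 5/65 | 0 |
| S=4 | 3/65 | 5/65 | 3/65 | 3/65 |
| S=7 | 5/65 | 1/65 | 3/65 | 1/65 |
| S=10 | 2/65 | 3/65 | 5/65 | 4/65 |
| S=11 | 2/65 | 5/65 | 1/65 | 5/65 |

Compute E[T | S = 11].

50/13

P(S = 11) = 1/5.
Σ T·P over the event = 0·(2/65) + 3·(5/65) + 5·(1/65) + 6·(5/65) = 10/13.
E[T | S = 11] = (10/13) / (1/5) = 50/13.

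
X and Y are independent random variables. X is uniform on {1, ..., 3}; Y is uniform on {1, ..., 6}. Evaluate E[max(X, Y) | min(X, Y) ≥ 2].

Outcomes with min(X, Y) ≥ 2: (2,2), (2,3), (2,4), (2,5), (2,6), (3,2), (3,3), (3,4), (3,5), (3,6), each with probability 1/18.
E[max(X, Y) | min(X, Y) ≥ 2] = (2 + 3 + 4 + 5 + 6 + 3 + 3 + 4 + 5 + 6) / 10 = 41/10.

41/10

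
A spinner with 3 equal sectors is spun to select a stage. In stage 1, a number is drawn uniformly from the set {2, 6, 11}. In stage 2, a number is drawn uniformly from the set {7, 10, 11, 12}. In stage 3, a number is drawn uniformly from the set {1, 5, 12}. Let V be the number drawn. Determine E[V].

67/9

E[V | stage 1] = (2+6+11)/3 = 19/3.
E[V | stage 2] = (7+10+11+12)/4 = 10.
E[V | stage 3] = (1+5+12)/3 = 6.
E[V] = (1/3)·(19/3) + (1/3)·(10) + (1/3)·(6) = 67/9.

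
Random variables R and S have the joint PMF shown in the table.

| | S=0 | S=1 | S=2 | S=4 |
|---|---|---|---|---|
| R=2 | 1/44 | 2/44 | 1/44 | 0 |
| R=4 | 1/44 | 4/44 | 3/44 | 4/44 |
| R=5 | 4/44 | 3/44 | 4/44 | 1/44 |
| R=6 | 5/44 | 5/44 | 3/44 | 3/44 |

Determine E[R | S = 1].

65/14

P(S = 1) = 7/22.
Σ R·P over the event = 2·(2/44) + 4·(4/44) + 5·(3/44) + 6·(5/44) = 65/44.
E[R | S = 1] = (65/44) / (7/22) = 65/14.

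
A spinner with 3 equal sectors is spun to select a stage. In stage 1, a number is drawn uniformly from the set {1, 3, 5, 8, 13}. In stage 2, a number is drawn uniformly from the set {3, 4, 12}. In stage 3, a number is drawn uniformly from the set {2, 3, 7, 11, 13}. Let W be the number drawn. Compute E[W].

E[W | stage 1] = (1+3+5+8+13)/5 = 6.
E[W | stage 2] = (3+4+12)/3 = 19/3.
E[W | stage 3] = (2+3+7+11+13)/5 = 36/5.
E[W] = (1/3)·(6) + (1/3)·(19/3) + (1/3)·(36/5) = 293/45.

293/45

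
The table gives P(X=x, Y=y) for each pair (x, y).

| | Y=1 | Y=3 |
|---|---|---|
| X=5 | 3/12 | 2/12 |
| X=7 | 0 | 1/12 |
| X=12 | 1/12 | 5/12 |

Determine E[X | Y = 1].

P(Y = 1) = 1/3.
Σ X·P over the event = 5·(3/12) + 12·(1/12) = 9/4.
E[X | Y = 1] = (9/4) / (1/3) = 27/4.

27/4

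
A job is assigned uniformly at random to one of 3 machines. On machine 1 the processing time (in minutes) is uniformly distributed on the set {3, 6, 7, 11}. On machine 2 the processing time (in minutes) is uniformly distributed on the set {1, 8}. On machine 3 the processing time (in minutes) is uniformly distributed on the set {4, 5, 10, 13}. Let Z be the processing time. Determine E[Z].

E[Z | machine 1] = (3+6+7+11)/4 = 27/4.
E[Z | machine 2] = (1+8)/2 = 9/2.
E[Z | machine 3] = (4+5+10+13)/4 = 8.
By the law of total expectation,
E[Z] = (1/3)·(27/4) + (1/3)·(9/2) + (1/3)·(8) = 77/12.

77/12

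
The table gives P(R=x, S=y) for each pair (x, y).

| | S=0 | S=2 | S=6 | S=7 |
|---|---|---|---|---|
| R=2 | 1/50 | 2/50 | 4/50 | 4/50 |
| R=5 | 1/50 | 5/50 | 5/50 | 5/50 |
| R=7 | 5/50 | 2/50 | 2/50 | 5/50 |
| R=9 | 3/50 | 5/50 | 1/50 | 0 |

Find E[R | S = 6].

P(S = 6) = 6/25.
Σ R·P over the event = 2·(4/50) + 5·(5/50) + 7·(2/50) + 9·(1/50) = 28/25.
E[R | S = 6] = (28/25) / (6/25) = 14/3.

14/3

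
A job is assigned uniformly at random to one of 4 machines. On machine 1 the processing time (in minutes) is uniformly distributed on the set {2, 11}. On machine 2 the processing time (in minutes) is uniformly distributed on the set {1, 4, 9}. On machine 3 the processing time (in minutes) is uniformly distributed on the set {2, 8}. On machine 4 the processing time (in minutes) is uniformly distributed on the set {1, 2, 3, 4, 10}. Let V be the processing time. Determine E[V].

121/24

E[V | machine 1] = (2+11)/2 = 13/2.
E[V | machine 2] = (1+4+9)/3 = 14/3.
E[V | machine 3] = (2+8)/2 = 5.
E[V | machine 4] = (1+2+3+4+10)/5 = 4.
By the law of total expectation,
E[V] = (1/4)·(13/2) + (1/4)·(14/3) + (1/4)·(5) + (1/4)·(4) = 121/24.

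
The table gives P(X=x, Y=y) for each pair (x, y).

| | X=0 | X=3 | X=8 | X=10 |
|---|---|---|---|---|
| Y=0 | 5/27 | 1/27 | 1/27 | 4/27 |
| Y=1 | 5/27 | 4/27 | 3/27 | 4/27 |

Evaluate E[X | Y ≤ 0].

51/11

P(Y ≤ 0) = 11/27.
Summing X·P(X=x,Y=y) over the conditioning event gives 17/9.
E[X | Y ≤ 0] = (17/9) / (11/27) = 51/11.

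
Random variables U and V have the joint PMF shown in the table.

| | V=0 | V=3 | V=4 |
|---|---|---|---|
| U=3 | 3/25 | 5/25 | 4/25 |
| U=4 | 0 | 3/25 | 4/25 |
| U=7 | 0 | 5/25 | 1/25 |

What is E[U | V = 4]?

35/9

P(V = 4) = 9/25.
Summing U·P(U=x,V=y) over the conditioning event gives 7/5.
E[U | V = 4] = (7/5) / (9/25) = 35/9.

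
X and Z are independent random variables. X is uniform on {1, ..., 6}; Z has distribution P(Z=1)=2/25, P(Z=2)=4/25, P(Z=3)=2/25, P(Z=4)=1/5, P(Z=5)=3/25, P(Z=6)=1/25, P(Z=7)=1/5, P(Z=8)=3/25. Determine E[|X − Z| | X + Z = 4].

P(X + Z = 4) = 4/75.
Summing |X−Z|·P(x,y) over outcomes with X + Z = 4 gives 4/75.
E[|X − Z| | X + Z = 4] = (4/75) / (4/75) = 1.

1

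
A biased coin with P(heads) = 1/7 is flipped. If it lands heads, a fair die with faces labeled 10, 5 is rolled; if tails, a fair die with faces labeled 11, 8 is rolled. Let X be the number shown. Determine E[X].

E[X | heads] = (10+5)/2 = 15/2.
E[X | tails] = (11+8)/2 = 19/2.
E[X] = (1/7)·(15/2) + (6/7)·(19/2) = 129/14.

129/14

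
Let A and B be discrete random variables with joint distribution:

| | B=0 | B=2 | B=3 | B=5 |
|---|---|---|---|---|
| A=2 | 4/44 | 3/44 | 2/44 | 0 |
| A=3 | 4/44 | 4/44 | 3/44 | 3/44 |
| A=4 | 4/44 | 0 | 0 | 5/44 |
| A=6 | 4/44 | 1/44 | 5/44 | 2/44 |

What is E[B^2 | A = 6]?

P(A = 6) = 3/11.
Σ B^2·P over the event = 0·(4/44) + 4·(1/44) + 9·(5/44) + 25·(2/44) = 9/4.
E[B^2 | A = 6] = (9/4) / (3/11) = 33/4.

33/4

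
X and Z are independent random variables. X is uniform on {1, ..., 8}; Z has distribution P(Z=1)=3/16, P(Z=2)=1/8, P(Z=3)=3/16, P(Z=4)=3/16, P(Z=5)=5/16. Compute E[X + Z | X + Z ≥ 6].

892/101

P(X + Z ≥ 6) = 101/128.
Summing (X+Z)·P(x,y) over outcomes with X + Z ≥ 6 gives 223/32.
E[X + Z | X + Z ≥ 6] = (223/32) / (101/128) = 892/101.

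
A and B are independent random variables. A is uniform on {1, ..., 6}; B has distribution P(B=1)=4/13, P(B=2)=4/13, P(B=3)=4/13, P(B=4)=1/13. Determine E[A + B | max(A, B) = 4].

P(max(A, B) = 4) = 8/39.
Summing (A+B)·P(x,y) over outcomes with max(A, B) = 4 gives 49/39.
E[A + B | max(A, B) = 4] = (49/39) / (8/39) = 49/8.

49/8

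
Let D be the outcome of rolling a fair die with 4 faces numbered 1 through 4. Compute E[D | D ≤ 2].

Given D ≤ 2, D is equally likely to be any of {1, 2}.
E[D | D ≤ 2] = (1 + 2) / 2 = 3/2.

3/2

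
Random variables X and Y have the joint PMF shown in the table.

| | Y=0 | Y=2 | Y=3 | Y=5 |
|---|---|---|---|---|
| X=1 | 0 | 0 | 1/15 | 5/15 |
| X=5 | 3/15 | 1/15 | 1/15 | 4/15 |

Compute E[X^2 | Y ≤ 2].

P(Y ≤ 2) = 4/15.
Summing X^2·P(X=x,Y=y) over the conditioning event gives 20/3.
E[X^2 | Y ≤ 2] = (20/3) / (4/15) = 25.

25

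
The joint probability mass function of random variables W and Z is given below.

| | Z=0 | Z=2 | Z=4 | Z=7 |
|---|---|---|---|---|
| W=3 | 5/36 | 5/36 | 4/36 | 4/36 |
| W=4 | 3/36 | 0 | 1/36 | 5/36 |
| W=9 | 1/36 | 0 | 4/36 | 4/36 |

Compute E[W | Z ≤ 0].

P(Z ≤ 0) = 1/4.
Σ W·P over the event = 3·(5/36) + 4·(3/36) + 9·(1/36) = 1.
E[W | Z ≤ 0] = (1) / (1/4) = 4.

4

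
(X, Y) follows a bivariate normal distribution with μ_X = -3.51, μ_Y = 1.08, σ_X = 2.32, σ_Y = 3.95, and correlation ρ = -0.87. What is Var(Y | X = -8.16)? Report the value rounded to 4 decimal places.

3.7930

The conditional variance in a bivariate normal is σ_Y²(1 − ρ²), independent of x.
Var(Y | X=-8.16) = (3.95)²·(1 − (-0.87)²) = 15.6025·0.2431 = 3.7930.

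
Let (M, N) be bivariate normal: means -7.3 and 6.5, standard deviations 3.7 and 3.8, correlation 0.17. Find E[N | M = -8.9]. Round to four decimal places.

6.2206

For a bivariate normal, E[N | M=x] = μ_N + ρ·(σ_N/σ_M)·(x − μ_M).
E[N | M=-8.9] = 6.5 + (0.17)·(3.8/3.7)·(-8.9 − (-7.3)) = 6.5 + (0.174595)·(-1.6) = 6.2206.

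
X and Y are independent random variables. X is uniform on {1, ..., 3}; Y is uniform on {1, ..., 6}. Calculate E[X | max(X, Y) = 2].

Outcomes with max(X, Y) = 2: (1,2), (2,1), (2,2), each with probability 1/18.
E[X | max(X, Y) = 2] = (1 + 2 + 2) / 3 = 5/3.

5/3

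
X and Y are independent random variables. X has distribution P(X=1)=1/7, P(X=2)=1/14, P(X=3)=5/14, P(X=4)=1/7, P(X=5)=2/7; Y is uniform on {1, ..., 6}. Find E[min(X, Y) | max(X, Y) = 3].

17/9

P(max(X, Y) = 3) = 3/14.
Summing min(X,Y)·P(x,y) over outcomes with max(X, Y) = 3 gives 17/42.
E[min(X, Y) | max(X, Y) = 3] = (17/42) / (3/14) = 17/9.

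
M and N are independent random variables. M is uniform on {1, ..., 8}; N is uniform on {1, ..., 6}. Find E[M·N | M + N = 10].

22

Outcomes with M + N = 10: (4,6), (5,5), (6,4), (7,3), (8,2), each with probability 1/48.
E[M·N | M + N = 10] = (24 + 25 + 24 + 21 + 16) / 5 = 22.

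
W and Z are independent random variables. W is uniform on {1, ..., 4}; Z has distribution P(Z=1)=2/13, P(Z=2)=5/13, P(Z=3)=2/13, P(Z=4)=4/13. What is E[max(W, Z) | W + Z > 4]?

P(W + Z > 4) = 17/26.
Summing max(W,Z)·P(x,y) over outcomes with W + Z > 4 gives 127/52.
E[max(W, Z) | W + Z > 4] = (127/52) / (17/26) = 127/34.

127/34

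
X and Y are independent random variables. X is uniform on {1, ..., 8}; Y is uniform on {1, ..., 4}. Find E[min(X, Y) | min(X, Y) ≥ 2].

59/21

P(min(X, Y) ≥ 2) = 21/32.
Summing min(X,Y)·P(x,y) over outcomes with min(X, Y) ≥ 2 gives 59/32.
E[min(X, Y) | min(X, Y) ≥ 2] = (59/32) / (21/32) = 59/21.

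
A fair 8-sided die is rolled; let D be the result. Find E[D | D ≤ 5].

Given D ≤ 5, D is equally likely to be any of {1, 2, 3, 4, 5}.
E[D | D ≤ 5] = (1 + 2 + 3 + 4 + 5) / 5 = 3.

3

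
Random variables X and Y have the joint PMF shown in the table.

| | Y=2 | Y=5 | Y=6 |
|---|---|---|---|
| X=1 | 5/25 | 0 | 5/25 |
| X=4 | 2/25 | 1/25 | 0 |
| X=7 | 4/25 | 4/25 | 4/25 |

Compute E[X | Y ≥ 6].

P(Y ≥ 6) = 9/25.
Σ X·P over the event = 1·(5/25) + 7·(4/25) = 33/25.
E[X | Y ≥ 6] = (33/25) / (9/25) = 11/3.

11/3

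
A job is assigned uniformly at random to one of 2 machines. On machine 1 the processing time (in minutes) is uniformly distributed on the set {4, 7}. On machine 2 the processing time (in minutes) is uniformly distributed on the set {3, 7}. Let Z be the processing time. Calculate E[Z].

21/4

E[Z | machine 1] = (4+7)/2 = 11/2.
E[Z | machine 2] = (3+7)/2 = 5.
E[Z] = (1/2)·(11/2) + (1/2)·(5) = 21/4.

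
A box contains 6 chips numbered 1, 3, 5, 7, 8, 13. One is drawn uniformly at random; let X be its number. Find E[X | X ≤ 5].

P(X ≤ 5) = 1/2.
Σ over the event: 1·1/6 + 3·1/6 + 5·1/6 = 3/2.
E[X | X ≤ 5] = (3/2) / (1/2) = 3.

3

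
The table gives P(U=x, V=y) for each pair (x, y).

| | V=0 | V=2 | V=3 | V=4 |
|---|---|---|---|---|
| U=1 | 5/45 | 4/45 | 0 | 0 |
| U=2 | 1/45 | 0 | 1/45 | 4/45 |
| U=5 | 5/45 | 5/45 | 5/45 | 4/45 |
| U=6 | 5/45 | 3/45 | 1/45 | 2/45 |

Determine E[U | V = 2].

P(V = 2) = 4/15.
Σ U·P over the event = 1·(4/45) + 5·(5/45) + 6·(3/45) = 47/45.
E[U | V = 2] = (47/45) / (4/15) = 47/12.

47/12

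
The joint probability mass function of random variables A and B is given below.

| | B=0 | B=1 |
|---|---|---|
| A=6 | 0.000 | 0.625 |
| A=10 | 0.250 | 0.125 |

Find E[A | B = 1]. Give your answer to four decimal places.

P(B = 1) = 0.750.
Σ A·P over the event = 6·(0.625) + 10·(0.125) = 5.000.
E[A | B = 1] = (5.000) / (0.750) = 6.6667.

6.6667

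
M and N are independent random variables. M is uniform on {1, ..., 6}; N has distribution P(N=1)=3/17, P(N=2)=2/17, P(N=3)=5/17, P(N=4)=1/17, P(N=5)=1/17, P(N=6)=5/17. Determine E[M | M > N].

188/41

P(M > N) = 41/102.
Summing M·P(x,y) over outcomes with M > N gives 94/51.
E[M | M > N] = (94/51) / (41/102) = 188/41.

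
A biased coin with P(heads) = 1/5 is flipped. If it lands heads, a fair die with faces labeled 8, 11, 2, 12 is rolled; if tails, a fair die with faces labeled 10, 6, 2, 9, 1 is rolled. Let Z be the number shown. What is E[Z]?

613/100

E[Z | heads] = (8+11+2+12)/4 = 33/4.
E[Z | tails] = (10+6+2+9+1)/5 = 28/5.
By the law of total expectation,
E[Z] = (1/5)·(33/4) + (4/5)·(28/5) = 613/100.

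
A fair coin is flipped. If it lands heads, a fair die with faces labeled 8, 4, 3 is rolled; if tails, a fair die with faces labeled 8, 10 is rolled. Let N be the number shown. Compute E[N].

7

E[N | heads] = (8+4+3)/3 = 5.
E[N | tails] = (8+10)/2 = 9.
By the law of total expectation,
E[N] = (1/2)·(5) + (1/2)·(9) = 7.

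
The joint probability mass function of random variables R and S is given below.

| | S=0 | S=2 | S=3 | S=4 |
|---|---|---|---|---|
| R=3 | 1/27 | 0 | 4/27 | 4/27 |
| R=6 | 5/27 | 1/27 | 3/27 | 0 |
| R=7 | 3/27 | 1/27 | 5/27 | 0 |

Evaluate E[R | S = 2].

P(S = 2) = 2/27.
Σ R·P over the event = 6·(1/27) + 7·(1/27) = 13/27.
E[R | S = 2] = (13/27) / (2/27) = 13/2.

13/2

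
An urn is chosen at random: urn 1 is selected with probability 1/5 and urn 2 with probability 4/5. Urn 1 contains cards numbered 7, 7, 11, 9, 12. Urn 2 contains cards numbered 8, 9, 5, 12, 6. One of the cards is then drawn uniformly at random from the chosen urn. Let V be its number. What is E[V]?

206/25

E[V | urn 1] = (7+7+11+9+12)/5 = 46/5.
E[V | urn 2] = (8+9+5+12+6)/5 = 8.
By the law of total expectation,
E[V] = (1/5)·(46/5) + (4/5)·(8) = 206/25.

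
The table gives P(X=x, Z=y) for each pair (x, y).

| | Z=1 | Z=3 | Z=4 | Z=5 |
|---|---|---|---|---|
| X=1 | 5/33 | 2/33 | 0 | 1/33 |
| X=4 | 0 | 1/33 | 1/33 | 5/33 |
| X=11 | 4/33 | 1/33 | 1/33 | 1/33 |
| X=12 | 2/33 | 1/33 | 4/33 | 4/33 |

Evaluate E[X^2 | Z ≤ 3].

P(Z ≤ 3) = 16/33.
Σ X^2·P over the event = 1·(5/33) + 1·(2/33) + 16·(1/33) + 121·(4/33) + 121·(1/33) + 144·(2/33) + 144·(1/33) = 1060/33.
E[X^2 | Z ≤ 3] = (1060/33) / (16/33) = 265/4.

265/4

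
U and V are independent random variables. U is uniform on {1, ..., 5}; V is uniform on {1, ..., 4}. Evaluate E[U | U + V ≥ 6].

P(U + V ≥ 6) = 1/2.
Summing U·P(x,y) over outcomes with U + V ≥ 6 gives 2.
E[U | U + V ≥ 6] = (2) / (1/2) = 4.

4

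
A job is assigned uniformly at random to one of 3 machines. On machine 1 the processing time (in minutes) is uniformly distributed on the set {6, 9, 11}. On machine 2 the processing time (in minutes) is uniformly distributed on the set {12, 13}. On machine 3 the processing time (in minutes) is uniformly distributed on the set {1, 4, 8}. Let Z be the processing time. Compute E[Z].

17/2

E[Z | machine 1] = (6+9+11)/3 = 26/3.
E[Z | machine 2] = (12+13)/2 = 25/2.
E[Z | machine 3] = (1+4+8)/3 = 13/3.
E[Z] = (1/3)·(26/3) + (1/3)·(25/2) + (1/3)·(13/3) = 17/2.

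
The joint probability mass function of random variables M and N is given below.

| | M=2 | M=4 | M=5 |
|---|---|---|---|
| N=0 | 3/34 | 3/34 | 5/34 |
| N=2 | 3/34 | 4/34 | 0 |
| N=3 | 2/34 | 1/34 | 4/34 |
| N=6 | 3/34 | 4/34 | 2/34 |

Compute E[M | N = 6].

32/9

P(N = 6) = 9/34.
Σ M·P over the event = 2·(3/34) + 4·(4/34) + 5·(2/34) = 16/17.
E[M | N = 6] = (16/17) / (9/34) = 32/9.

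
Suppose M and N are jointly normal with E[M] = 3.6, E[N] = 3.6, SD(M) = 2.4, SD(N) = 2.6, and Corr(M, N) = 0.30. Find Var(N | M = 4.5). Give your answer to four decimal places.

6.1516

The conditional variance in a bivariate normal is σ_N²(1 − ρ²), independent of x.
Var(N | M=4.5) = (2.6)²·(1 − (0.30)²) = 6.76·0.91 = 6.1516.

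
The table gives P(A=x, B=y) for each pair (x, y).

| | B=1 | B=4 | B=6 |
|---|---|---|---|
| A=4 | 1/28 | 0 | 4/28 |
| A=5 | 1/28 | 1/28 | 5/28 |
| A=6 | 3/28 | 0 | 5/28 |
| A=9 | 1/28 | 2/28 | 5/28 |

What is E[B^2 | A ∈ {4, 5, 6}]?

P(A ∈ {4, 5, 6}) = 5/7.
Σ B^2·P over the event = 1·(1/28) + 36·(4/28) + 1·(1/28) + 16·(1/28) + 36·(5/28) + 1·(3/28) + 36·(5/28) = 75/4.
E[B^2 | A ∈ {4, 5, 6}] = (75/4) / (5/7) = 105/4.

105/4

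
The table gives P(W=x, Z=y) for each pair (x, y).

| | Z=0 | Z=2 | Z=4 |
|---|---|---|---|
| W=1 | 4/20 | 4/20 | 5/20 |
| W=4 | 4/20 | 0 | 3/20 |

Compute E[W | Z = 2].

1

P(Z = 2) = 1/5.
Summing W·P(W=x,Z=y) over the conditioning event gives 1/5.
E[W | Z = 2] = (1/5) / (1/5) = 1.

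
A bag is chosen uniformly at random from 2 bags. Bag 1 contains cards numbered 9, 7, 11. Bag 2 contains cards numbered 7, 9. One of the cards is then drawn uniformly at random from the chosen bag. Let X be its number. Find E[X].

E[X | bag 1] = (9+7+11)/3 = 9.
E[X | bag 2] = (7+9)/2 = 8.
By the law of total expectation,
E[X] = (1/2)·(9) + (1/2)·(8) = 17/2.

17/2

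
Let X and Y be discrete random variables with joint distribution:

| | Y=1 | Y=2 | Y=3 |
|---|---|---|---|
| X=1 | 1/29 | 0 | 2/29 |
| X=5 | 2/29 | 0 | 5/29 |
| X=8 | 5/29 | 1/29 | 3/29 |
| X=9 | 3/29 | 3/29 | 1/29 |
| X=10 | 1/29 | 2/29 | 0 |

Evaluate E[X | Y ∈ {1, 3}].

148/23

P(Y ∈ {1, 3}) = 23/29.
Summing X·P(X=x,Y=y) over the conditioning event gives 148/29.
E[X | Y ∈ {1, 3}] = (148/29) / (23/29) = 148/23.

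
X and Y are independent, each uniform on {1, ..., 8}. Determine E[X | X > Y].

P(X > Y) = 7/16.
Summing X·P(x,y) over outcomes with X > Y gives 21/8.
E[X | X > Y] = (21/8) / (7/16) = 6.

6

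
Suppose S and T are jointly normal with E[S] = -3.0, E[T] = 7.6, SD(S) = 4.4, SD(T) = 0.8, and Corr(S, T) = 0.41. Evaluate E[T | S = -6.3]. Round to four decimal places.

7.3540

The regression of T on S has slope ρ·σ_T/σ_S and passes through (μ_S, μ_T).
E[T | S=-6.3] = 7.6 + (0.41)·(0.8/4.4)·(-6.3 − (-3.0)) = 7.6 + (0.074545)·(-3.3) = 7.3540.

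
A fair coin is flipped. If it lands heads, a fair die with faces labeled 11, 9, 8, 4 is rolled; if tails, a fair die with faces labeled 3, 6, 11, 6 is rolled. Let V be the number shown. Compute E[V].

29/4

E[V | heads] = (11+9+8+4)/4 = 8.
E[V | tails] = (3+6+11+6)/4 = 13/2.
By the law of total expectation,
E[V] = (1/2)·(8) + (1/2)·(13/2) = 29/4.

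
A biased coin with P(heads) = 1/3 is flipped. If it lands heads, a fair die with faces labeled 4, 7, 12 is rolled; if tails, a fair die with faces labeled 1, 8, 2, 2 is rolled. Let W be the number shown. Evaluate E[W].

E[W | heads] = (4+7+12)/3 = 23/3.
E[W | tails] = (1+8+2+2)/4 = 13/4.
E[W] = (1/3)·(23/3) + (2/3)·(13/4) = 85/18.

85/18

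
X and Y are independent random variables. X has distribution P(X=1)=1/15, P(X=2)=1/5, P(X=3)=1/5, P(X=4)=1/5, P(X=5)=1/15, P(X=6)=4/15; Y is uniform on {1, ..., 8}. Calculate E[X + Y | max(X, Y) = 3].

P(max(X, Y) = 3) = 13/120.
Summing (X+Y)·P(x,y) over outcomes with max(X, Y) = 3 gives 8/15.
E[X + Y | max(X, Y) = 3] = (8/15) / (13/120) = 64/13.

64/13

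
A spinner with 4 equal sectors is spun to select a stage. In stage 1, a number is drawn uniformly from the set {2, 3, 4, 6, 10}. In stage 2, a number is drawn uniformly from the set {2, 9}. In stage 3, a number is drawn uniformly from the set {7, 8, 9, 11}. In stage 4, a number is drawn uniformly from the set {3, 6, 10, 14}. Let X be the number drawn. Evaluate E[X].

55/8

E[X | stage 1] = (2+3+4+6+10)/5 = 5.
E[X | stage 2] = (2+9)/2 = 11/2.
E[X | stage 3] = (7+8+9+11)/4 = 35/4.
E[X | stage 4] = (3+6+10+14)/4 = 33/4.
By the law of total expectation,
E[X] = (1/4)·(5) + (1/4)·(11/2) + (1/4)·(35/4) + (1/4)·(33/4) = 55/8.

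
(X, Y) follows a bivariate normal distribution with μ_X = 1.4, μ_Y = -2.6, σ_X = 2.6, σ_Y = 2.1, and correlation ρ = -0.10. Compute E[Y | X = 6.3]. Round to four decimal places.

For a bivariate normal, E[Y | X=x] = μ_Y + ρ·(σ_Y/σ_X)·(x − μ_X).
E[Y | X=6.3] = -2.6 + (-0.10)·(2.1/2.6)·(6.3 − (1.4)) = -2.6 + (-0.080769)·(4.9) = -2.9958.

-2.9958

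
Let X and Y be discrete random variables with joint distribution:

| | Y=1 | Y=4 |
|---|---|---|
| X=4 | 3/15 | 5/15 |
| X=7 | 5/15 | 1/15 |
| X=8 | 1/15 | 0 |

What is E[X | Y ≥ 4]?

9/2

P(Y ≥ 4) = 2/5.
Summing X·P(X=x,Y=y) over the conditioning event gives 9/5.
E[X | Y ≥ 4] = (9/5) / (2/5) = 9/2.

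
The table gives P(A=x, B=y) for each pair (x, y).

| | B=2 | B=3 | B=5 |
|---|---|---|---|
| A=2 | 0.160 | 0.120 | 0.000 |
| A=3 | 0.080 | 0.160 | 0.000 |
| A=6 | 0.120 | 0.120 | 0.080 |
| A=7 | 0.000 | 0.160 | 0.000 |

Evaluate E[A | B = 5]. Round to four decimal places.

P(B = 5) = 0.080.
Summing A·P(A=x,B=y) over the conditioning event gives 0.480.
E[A | B = 5] = (0.480) / (0.080) = 6.0000.

6.0000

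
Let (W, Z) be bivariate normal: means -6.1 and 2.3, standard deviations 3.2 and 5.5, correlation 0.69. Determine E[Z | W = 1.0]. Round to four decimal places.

10.7202

E[Z | W=x] = μ_Z + ρ(σ_Z/σ_W)(x − μ_W) for jointly normal variables.
E[Z | W=1.0] = 2.3 + (0.69)·(5.5/3.2)·(1.0 − (-6.1)) = 2.3 + (1.18594)·(7.1) = 10.7202.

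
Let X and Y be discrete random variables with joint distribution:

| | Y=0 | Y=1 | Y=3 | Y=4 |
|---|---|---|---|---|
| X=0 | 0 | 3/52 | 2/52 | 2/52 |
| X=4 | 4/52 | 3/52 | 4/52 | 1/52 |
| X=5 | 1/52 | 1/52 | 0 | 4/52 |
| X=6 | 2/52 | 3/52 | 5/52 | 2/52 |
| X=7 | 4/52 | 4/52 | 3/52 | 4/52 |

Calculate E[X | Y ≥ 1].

194/41

P(Y ≥ 1) = 41/52.
Summing X·P(X=x,Y=y) over the conditioning event gives 97/26.
E[X | Y ≥ 1] = (97/26) / (41/52) = 194/41.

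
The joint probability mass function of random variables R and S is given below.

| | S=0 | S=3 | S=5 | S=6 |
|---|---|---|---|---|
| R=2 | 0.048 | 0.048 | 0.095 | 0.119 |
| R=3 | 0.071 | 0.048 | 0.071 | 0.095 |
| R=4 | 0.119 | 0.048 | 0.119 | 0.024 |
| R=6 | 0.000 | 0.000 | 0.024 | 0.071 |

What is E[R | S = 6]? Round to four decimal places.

3.3819

P(S = 6) = 0.309.
Σ R·P over the event = 2·(0.119) + 3·(0.095) + 4·(0.024) + 6·(0.071) = 1.045.
E[R | S = 6] = (1.045) / (0.309) = 3.3819.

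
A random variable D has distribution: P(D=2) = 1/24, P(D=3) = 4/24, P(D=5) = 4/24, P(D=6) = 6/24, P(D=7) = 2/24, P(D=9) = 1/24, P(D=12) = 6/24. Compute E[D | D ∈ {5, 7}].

P(D ∈ {5, 7}) = 1/4.
Σ over the event: 5·1/6 + 7·1/12 = 17/12.
E[D | D ∈ {5, 7}] = (17/12) / (1/4) = 17/3.

17/3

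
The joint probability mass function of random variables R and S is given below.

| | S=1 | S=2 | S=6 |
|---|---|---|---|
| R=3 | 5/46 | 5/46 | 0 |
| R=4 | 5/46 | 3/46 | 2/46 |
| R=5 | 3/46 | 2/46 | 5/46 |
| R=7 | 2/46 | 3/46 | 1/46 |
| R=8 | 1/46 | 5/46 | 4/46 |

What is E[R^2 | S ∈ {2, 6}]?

536/15

P(S ∈ {2, 6}) = 15/23.
Summing R^2·P(R=x,S=y) over the conditioning event gives 536/23.
E[R^2 | S ∈ {2, 6}] = (536/23) / (15/23) = 536/15.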